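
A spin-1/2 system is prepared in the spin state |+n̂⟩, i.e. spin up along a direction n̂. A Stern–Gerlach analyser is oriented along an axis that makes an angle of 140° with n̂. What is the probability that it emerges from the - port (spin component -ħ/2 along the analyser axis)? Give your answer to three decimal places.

For spin-½, the probability of finding spin-up along an axis at angle θ to the initial spin direction is cos²(θ/2); spin-down is sin²(θ/2).
θ = 140°, so P = sin²(70°) ≈ 0.883.

0.883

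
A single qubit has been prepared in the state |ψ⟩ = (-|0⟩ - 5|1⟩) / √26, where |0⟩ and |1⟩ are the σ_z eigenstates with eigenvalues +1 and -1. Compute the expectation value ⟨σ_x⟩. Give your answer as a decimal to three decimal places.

0.385

⟨σ_x⟩ = 2 Re(a* b)/(|a|²+|b|²) with a = -1, b = -5.
a* b = 5, so ⟨σ_x⟩ = 10/26.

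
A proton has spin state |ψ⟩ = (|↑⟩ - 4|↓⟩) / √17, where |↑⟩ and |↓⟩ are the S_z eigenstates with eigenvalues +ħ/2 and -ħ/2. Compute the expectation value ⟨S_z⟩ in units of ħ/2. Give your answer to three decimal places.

⟨σ_z⟩ = |a|² - |b|² divided by |a|²+|b|², with a, b the |↑⟩, |↓⟩ amplitudes.
= (1 - 16)/17 = -15/17.
⟨S_z⟩ = (ħ/2)·⟨σ_z⟩.

-0.882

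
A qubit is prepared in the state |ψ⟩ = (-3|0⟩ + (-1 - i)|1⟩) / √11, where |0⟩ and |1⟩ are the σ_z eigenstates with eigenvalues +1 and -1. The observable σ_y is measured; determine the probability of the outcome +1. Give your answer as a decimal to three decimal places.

0.773

|+y⟩ = (|0⟩ + i|1⟩)/√2, so ⟨+y|ψ⟩ = (-4 + i) / (√2·√11).
P = |-4 + i|² / 22 = 17/22.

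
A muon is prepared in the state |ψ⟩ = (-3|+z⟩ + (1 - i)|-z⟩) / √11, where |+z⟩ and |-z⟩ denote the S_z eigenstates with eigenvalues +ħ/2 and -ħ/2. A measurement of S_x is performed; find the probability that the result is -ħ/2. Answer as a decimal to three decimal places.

0.773

|-x⟩ = (|+z⟩ - |-z⟩)/√2, so ⟨-x|ψ⟩ = (-4 + i) / (√2·√11).
P = |-4 + i|² / 22 = 17/22.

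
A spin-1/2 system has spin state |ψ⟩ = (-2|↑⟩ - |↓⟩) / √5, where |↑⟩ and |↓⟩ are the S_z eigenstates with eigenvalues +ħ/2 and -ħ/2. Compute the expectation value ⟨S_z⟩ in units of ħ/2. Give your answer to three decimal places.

0.600

⟨σ_z⟩ = |a|² - |b|² divided by |a|²+|b|², with a, b the |↑⟩, |↓⟩ amplitudes.
= (4 - 1)/5 = 3/5.
⟨S_z⟩ = (ħ/2)·⟨σ_z⟩.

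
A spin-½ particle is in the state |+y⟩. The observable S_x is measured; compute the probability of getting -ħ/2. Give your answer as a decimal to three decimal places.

0.500

In the S_z basis, |+y⟩ = (|↑⟩ + i|↓⟩)/√2 and |-x⟩ = (|↑⟩ - |↓⟩)/√2.
|⟨-x|+y⟩|² = 1/2.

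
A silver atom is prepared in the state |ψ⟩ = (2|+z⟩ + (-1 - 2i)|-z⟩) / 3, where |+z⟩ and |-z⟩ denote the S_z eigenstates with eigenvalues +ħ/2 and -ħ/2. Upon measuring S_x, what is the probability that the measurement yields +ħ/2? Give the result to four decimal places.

0.2778

|+x⟩ = (|+z⟩ + |-z⟩)/√2, so ⟨+x|ψ⟩ = (1 - 2i) / (√2·3).
P = |1 - 2i|² / 18 = 5/18.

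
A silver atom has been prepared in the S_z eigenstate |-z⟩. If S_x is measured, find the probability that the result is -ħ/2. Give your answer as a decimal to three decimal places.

0.500

In the S_z basis, |-z⟩ = |-z⟩ and |-x⟩ = (|+z⟩ - |-z⟩)/√2.
|⟨-x|-z⟩|² = 1/2.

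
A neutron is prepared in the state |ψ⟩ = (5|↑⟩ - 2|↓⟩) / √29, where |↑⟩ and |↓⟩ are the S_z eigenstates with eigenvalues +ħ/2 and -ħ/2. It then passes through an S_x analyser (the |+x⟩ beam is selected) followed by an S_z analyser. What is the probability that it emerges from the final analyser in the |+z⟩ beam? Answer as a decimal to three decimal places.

First analyser (S_x): P(|+x⟩) = |⟨+x|ψ⟩|² = 9/58.
After stage 1 the state is |+x⟩; P(|+z⟩) = |⟨+z|+x⟩|² = 1/2.
Joint probability = 9/58 × 1/2 = 0.078.

0.078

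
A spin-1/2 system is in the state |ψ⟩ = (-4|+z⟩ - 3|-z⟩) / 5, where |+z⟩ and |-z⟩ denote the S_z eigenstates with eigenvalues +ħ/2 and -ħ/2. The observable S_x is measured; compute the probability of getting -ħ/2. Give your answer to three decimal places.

0.020

|-x⟩ = (|+z⟩ - |-z⟩)/√2, so ⟨-x|ψ⟩ = (-1) / (√2·5).
P = |-1|² / 50 = 1/50.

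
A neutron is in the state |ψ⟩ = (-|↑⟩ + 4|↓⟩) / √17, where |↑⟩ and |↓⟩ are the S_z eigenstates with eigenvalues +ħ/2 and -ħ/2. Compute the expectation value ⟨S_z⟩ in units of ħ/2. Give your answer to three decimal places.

-0.882

⟨σ_z⟩ = |a|² - |b|² divided by |a|²+|b|², with a, b the |↑⟩, |↓⟩ amplitudes.
= (1 - 16)/17 = -15/17.
⟨S_z⟩ = (ħ/2)·⟨σ_z⟩.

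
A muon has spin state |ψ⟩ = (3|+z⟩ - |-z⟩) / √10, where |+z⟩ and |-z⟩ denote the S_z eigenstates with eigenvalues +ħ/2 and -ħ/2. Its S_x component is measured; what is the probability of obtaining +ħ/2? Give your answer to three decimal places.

|+x⟩ = (|+z⟩ + |-z⟩)/√2, so ⟨+x|ψ⟩ = (2) / (√2·√10).
P = |2|² / 20 = 4/20.

0.200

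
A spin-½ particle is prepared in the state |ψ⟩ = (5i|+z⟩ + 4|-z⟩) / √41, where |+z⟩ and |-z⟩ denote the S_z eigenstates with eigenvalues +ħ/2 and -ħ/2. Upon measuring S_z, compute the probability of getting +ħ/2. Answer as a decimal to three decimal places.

0.610

The +ħ/2 outcome corresponds to |+z⟩. Its amplitude in |ψ⟩ is 5i/√41.
P = |5i|² / 41 = 25/41.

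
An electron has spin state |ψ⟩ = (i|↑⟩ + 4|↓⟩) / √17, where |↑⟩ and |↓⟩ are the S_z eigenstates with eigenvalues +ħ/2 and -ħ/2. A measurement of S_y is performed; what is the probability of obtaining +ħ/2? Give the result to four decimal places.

0.2647

|+y⟩ = (|↑⟩ + i|↓⟩)/√2, so ⟨+y|ψ⟩ = (-3i) / (√2·√17).
P = |-3i|² / 34 = 9/34.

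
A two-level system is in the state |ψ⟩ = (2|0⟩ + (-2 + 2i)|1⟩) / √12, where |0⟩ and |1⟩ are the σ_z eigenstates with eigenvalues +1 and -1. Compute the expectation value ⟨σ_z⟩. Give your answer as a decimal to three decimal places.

⟨σ_z⟩ = |a|² - |b|² divided by |a|²+|b|², with a, b the |0⟩, |1⟩ amplitudes.
= (4 - 8)/12 = -4/12.

-0.333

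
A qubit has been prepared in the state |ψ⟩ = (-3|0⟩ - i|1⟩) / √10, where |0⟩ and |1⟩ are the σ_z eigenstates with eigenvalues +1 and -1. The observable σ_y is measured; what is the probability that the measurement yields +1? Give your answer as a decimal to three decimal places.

0.800

|+y⟩ = (|0⟩ + i|1⟩)/√2, so ⟨+y|ψ⟩ = (-4) / (√2·√10).
P = |-4|² / 20 = 16/20.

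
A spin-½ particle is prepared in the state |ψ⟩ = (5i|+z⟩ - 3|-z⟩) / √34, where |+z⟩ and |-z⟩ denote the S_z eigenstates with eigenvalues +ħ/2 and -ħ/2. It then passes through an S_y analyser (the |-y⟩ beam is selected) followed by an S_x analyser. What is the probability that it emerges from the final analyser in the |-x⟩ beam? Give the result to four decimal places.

First analyser (S_y): P(|-y⟩) = |⟨-y|ψ⟩|² = 4/68.
After stage 1 the state is |-y⟩; P(|-x⟩) = |⟨-x|-y⟩|² = 1/2.
Joint probability = 4/68 × 1/2 = 0.0294.

0.0294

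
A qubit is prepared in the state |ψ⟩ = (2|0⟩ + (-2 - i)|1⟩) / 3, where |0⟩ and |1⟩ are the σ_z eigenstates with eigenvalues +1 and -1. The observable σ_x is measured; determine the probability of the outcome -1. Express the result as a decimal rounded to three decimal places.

0.944

|-x⟩ = (|0⟩ - |1⟩)/√2, so ⟨-x|ψ⟩ = (4 + i) / (√2·3).
P = |4 + i|² / 18 = 17/18.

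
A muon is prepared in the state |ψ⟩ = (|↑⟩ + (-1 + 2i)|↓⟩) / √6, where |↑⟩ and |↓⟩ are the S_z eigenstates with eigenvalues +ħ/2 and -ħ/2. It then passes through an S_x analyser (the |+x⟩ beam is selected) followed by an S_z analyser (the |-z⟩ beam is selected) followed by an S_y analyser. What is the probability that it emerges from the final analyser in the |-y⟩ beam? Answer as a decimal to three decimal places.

First analyser (S_x): P(|+x⟩) = |⟨+x|ψ⟩|² = 4/12.
After stage 1 the state is |+x⟩; P(|-z⟩) = |⟨-z|+x⟩|² = 1/2.
After stage 2 the state is |-z⟩; P(|-y⟩) = |⟨-y|-z⟩|² = 1/2.
Joint probability = 4/12 × 1/2 × 1/2 = 0.083.

0.083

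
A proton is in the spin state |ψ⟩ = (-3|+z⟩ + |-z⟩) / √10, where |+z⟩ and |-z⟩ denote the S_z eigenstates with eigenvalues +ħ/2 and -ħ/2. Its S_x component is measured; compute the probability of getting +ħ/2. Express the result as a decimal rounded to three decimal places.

|+x⟩ = (|+z⟩ + |-z⟩)/√2, so ⟨+x|ψ⟩ = (-2) / (√2·√10).
P = |-2|² / 20 = 4/20.

0.200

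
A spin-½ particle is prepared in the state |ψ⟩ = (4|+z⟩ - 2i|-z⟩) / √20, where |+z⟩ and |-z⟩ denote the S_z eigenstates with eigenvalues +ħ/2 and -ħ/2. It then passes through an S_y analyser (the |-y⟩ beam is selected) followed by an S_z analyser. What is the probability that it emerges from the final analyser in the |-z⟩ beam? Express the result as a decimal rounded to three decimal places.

0.450

First analyser (S_y): P(|-y⟩) = |⟨-y|ψ⟩|² = 36/40.
After stage 1 the state is |-y⟩; P(|-z⟩) = |⟨-z|-y⟩|² = 1/2.
Joint probability = 36/40 × 1/2 = 0.450.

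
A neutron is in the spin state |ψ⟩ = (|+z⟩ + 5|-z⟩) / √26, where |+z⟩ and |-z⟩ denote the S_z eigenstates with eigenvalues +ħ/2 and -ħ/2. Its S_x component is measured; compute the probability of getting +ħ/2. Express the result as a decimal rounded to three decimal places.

|+x⟩ = (|+z⟩ + |-z⟩)/√2, so ⟨+x|ψ⟩ = (6) / (√2·√26).
P = |6|² / 52 = 36/52.

0.692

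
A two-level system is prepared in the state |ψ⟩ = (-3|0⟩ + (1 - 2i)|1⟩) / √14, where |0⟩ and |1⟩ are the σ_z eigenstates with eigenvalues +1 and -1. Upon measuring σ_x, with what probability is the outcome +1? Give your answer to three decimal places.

0.286

|+x⟩ = (|0⟩ + |1⟩)/√2, so ⟨+x|ψ⟩ = (-2 - 2i) / (√2·√14).
P = |-2 - 2i|² / 28 = 8/28.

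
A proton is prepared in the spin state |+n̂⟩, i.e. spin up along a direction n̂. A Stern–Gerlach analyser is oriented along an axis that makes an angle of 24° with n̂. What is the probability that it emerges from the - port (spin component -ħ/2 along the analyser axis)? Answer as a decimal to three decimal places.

0.043

For spin-½, the probability of finding spin-up along an axis at angle θ to the initial spin direction is cos²(θ/2); spin-down is sin²(θ/2).
θ = 24°, so P = sin²(12°) ≈ 0.043.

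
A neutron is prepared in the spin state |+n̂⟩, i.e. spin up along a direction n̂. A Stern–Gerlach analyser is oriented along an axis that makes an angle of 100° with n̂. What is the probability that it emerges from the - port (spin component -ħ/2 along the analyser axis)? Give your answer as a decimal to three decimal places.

0.587

For spin-½, the probability of finding spin-up along an axis at angle θ to the initial spin direction is cos²(θ/2); spin-down is sin²(θ/2).
θ = 100°, so P = sin²(50°) ≈ 0.587.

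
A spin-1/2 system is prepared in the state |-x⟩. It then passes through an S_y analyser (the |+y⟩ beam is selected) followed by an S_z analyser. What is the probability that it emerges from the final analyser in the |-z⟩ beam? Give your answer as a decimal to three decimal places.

0.250

First analyser (S_y): from |-x⟩, P(|+y⟩) = 1/2.
After stage 1 the state is |+y⟩; P(|-z⟩) = |⟨-z|+y⟩|² = 1/2.
Joint probability = 1/2 × 1/2 = 0.250.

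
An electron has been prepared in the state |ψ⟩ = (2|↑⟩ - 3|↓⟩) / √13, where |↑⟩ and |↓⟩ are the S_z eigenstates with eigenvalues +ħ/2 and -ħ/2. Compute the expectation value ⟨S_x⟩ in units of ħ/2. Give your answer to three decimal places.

⟨σ_x⟩ = 2 Re(a* b)/(|a|²+|b|²) with a = 2, b = -3.
a* b = -6, so ⟨σ_x⟩ = -12/13.
⟨S_x⟩ = (ħ/2)·⟨σ_x⟩.

-0.923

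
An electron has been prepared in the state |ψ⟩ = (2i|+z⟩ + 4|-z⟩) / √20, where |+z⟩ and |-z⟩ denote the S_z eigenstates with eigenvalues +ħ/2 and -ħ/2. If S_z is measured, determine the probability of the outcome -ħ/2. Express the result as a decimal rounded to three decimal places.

0.800

The -ħ/2 outcome corresponds to |-z⟩. Its amplitude in |ψ⟩ is 4/√20.
P = |4|² / 20 = 16/20.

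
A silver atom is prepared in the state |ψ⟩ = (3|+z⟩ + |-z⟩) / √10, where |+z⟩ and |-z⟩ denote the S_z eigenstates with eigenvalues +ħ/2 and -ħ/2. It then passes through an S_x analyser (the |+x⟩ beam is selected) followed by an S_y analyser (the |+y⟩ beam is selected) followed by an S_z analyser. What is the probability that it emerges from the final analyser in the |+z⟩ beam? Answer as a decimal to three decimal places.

0.200

First analyser (S_x): P(|+x⟩) = |⟨+x|ψ⟩|² = 16/20.
After stage 1 the state is |+x⟩; P(|+y⟩) = |⟨+y|+x⟩|² = 1/2.
After stage 2 the state is |+y⟩; P(|+z⟩) = |⟨+z|+y⟩|² = 1/2.
Joint probability = 16/20 × 1/2 × 1/2 = 0.200.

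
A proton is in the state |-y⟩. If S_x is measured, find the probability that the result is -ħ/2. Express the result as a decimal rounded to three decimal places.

0.500

In the S_z basis, |-y⟩ = (|+z⟩ - i|-z⟩)/√2 and |-x⟩ = (|+z⟩ - |-z⟩)/√2.
|⟨-x|-y⟩|² = 1/2.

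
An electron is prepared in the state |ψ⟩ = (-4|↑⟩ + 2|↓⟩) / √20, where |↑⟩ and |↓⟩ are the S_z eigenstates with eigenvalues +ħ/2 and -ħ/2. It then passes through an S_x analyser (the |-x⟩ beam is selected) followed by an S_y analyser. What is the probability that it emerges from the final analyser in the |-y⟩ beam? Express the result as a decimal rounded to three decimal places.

First analyser (S_x): P(|-x⟩) = |⟨-x|ψ⟩|² = 36/40.
After stage 1 the state is |-x⟩; P(|-y⟩) = |⟨-y|-x⟩|² = 1/2.
Joint probability = 36/40 × 1/2 = 0.450.

0.450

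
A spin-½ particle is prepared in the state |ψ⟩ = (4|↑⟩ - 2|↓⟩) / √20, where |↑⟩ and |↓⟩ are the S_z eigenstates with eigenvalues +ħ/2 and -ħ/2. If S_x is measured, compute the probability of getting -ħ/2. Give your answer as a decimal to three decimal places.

0.900

|-x⟩ = (|↑⟩ - |↓⟩)/√2, so ⟨-x|ψ⟩ = (6) / (√2·√20).
P = |6|² / 40 = 36/40.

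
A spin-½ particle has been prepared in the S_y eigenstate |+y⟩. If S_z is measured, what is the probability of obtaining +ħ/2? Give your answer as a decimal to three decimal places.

In the S_z basis, |+y⟩ = (|+z⟩ + i|-z⟩)/√2 and |+z⟩ = |+z⟩.
|⟨+z|+y⟩|² = 1/2.

0.500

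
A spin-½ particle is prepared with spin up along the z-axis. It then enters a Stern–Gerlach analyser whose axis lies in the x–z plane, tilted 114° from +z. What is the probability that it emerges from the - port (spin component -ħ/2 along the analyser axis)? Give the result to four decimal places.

For spin-½, the probability of finding spin-up along an axis at angle θ to the initial spin direction is cos²(θ/2); spin-down is sin²(θ/2).
θ = 114°, so P = sin²(57°) ≈ 0.7034.

0.7034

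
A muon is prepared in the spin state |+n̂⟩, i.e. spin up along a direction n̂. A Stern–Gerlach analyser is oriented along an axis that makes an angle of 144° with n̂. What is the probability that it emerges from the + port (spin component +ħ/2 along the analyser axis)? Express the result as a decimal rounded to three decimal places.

0.095

For spin-½, the probability of finding spin-up along an axis at angle θ to the initial spin direction is cos²(θ/2); spin-down is sin²(θ/2).
θ = 144°, so P = cos²(72°) ≈ 0.095.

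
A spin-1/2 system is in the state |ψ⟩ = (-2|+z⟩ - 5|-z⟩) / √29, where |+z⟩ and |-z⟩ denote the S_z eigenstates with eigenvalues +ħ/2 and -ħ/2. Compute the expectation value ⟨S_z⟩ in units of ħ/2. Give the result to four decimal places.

-0.7241

⟨σ_z⟩ = |a|² - |b|² divided by |a|²+|b|², with a, b the |+z⟩, |-z⟩ amplitudes.
= (4 - 25)/29 = -21/29.
⟨S_z⟩ = (ħ/2)·⟨σ_z⟩.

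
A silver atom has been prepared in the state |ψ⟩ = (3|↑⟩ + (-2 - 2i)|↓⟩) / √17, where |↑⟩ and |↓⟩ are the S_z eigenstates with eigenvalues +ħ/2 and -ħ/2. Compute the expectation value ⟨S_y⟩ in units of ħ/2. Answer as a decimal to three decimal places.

⟨σ_y⟩ = 2 Im(a* b)/(|a|²+|b|²) with a = 3, b = (-2 - 2i).
a* b = (-6 - 6i), so ⟨σ_y⟩ = -12/17.
⟨S_y⟩ = (ħ/2)·⟨σ_y⟩.

-0.706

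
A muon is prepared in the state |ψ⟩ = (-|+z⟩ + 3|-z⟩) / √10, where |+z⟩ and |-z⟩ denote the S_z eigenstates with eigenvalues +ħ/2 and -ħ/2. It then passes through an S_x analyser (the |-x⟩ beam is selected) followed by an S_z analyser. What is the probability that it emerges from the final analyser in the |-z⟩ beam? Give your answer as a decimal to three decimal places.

First analyser (S_x): P(|-x⟩) = |⟨-x|ψ⟩|² = 16/20.
After stage 1 the state is |-x⟩; P(|-z⟩) = |⟨-z|-x⟩|² = 1/2.
Joint probability = 16/20 × 1/2 = 0.400.

0.400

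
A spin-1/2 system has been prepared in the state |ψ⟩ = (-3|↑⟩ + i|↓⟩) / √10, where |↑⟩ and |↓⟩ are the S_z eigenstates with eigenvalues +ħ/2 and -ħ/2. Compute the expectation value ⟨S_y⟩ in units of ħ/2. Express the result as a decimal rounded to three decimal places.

-0.600

⟨σ_y⟩ = 2 Im(a* b)/(|a|²+|b|²) with a = -3, b = i.
a* b = -3i, so ⟨σ_y⟩ = -6/10.
⟨S_y⟩ = (ħ/2)·⟨σ_y⟩.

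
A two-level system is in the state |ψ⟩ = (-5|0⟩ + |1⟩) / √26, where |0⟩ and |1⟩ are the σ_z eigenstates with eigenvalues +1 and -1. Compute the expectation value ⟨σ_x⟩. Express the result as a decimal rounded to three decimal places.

-0.385

⟨σ_x⟩ = 2 Re(a* b)/(|a|²+|b|²) with a = -5, b = 1.
a* b = -5, so ⟨σ_x⟩ = -10/26.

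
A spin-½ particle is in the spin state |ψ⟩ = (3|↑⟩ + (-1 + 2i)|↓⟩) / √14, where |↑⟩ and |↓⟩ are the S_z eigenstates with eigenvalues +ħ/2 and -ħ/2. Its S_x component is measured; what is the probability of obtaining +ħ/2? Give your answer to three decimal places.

0.286

|+x⟩ = (|↑⟩ + |↓⟩)/√2, so ⟨+x|ψ⟩ = (2 + 2i) / (√2·√14).
P = |2 + 2i|² / 28 = 8/28.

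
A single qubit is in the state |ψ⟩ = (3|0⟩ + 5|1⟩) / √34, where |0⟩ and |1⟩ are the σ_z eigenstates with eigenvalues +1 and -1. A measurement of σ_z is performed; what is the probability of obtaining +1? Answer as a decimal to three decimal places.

The +1 outcome corresponds to |0⟩. Its amplitude in |ψ⟩ is 3/√34.
P = |3|² / 34 = 9/34.

0.265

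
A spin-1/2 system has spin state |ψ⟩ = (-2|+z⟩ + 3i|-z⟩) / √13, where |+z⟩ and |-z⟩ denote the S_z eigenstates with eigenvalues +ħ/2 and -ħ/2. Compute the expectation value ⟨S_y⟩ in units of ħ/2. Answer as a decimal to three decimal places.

⟨σ_y⟩ = 2 Im(a* b)/(|a|²+|b|²) with a = -2, b = 3i.
a* b = -6i, so ⟨σ_y⟩ = -12/13.
⟨S_y⟩ = (ħ/2)·⟨σ_y⟩.

-0.923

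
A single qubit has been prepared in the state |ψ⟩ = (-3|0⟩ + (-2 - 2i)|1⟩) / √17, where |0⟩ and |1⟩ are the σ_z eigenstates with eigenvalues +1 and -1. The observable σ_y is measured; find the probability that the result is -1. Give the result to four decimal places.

|-y⟩ = (|0⟩ - i|1⟩)/√2, so ⟨-y|ψ⟩ = (-1 - 2i) / (√2·√17).
P = |-1 - 2i|² / 34 = 5/34.

0.1471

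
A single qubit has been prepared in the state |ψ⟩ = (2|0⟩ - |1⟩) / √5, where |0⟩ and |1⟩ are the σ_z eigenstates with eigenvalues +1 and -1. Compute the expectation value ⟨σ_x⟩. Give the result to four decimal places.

-0.8000

⟨σ_x⟩ = 2 Re(a* b)/(|a|²+|b|²) with a = 2, b = -1.
a* b = -2, so ⟨σ_x⟩ = -4/5.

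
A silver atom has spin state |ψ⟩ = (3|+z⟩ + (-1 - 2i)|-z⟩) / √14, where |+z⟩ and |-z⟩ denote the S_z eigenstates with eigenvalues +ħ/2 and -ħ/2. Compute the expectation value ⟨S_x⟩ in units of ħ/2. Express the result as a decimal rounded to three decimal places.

⟨σ_x⟩ = 2 Re(a* b)/(|a|²+|b|²) with a = 3, b = (-1 - 2i).
a* b = (-3 - 6i), so ⟨σ_x⟩ = -6/14.
⟨S_x⟩ = (ħ/2)·⟨σ_x⟩.

-0.429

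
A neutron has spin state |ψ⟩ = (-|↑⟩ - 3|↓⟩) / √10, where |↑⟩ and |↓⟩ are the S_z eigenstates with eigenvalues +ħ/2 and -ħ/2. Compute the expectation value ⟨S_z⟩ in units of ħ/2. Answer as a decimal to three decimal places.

-0.800

⟨σ_z⟩ = |a|² - |b|² divided by |a|²+|b|², with a, b the |↑⟩, |↓⟩ amplitudes.
= (1 - 9)/10 = -8/10.
⟨S_z⟩ = (ħ/2)·⟨σ_z⟩.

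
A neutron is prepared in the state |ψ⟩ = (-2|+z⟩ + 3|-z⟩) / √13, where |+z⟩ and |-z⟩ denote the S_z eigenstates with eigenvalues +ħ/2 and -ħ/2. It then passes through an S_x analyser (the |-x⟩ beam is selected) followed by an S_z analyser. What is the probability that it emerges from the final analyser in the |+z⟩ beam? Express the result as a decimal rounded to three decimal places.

0.481

First analyser (S_x): P(|-x⟩) = |⟨-x|ψ⟩|² = 25/26.
After stage 1 the state is |-x⟩; P(|+z⟩) = |⟨+z|-x⟩|² = 1/2.
Joint probability = 25/26 × 1/2 = 0.481.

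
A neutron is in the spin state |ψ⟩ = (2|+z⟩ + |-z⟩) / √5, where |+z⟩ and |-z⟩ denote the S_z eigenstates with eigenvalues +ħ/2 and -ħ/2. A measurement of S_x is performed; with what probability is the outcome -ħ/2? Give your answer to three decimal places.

|-x⟩ = (|+z⟩ - |-z⟩)/√2, so ⟨-x|ψ⟩ = (1) / (√2·√5).
P = |1|² / 10 = 1/10.

0.100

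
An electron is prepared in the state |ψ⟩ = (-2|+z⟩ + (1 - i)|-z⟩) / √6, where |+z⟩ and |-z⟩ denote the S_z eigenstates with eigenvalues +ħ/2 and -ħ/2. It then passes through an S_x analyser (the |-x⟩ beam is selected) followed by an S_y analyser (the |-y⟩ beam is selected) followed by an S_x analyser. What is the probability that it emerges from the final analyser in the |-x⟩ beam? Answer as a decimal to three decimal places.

0.208

First analyser (S_x): P(|-x⟩) = |⟨-x|ψ⟩|² = 10/12.
After stage 1 the state is |-x⟩; P(|-y⟩) = |⟨-y|-x⟩|² = 1/2.
After stage 2 the state is |-y⟩; P(|-x⟩) = |⟨-x|-y⟩|² = 1/2.
Joint probability = 10/12 × 1/2 × 1/2 = 0.208.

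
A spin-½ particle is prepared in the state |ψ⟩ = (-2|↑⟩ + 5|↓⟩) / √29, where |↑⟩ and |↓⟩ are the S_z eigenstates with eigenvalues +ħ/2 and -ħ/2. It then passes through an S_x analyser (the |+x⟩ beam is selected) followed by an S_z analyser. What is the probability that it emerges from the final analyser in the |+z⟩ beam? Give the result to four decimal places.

First analyser (S_x): P(|+x⟩) = |⟨+x|ψ⟩|² = 9/58.
After stage 1 the state is |+x⟩; P(|+z⟩) = |⟨+z|+x⟩|² = 1/2.
Joint probability = 9/58 × 1/2 = 0.0776.

0.0776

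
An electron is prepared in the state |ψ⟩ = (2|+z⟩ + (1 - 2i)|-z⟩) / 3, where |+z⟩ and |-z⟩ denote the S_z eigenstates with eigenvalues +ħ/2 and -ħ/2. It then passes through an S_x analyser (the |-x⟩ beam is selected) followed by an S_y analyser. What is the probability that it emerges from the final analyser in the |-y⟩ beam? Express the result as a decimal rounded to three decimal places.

First analyser (S_x): P(|-x⟩) = |⟨-x|ψ⟩|² = 5/18.
After stage 1 the state is |-x⟩; P(|-y⟩) = |⟨-y|-x⟩|² = 1/2.
Joint probability = 5/18 × 1/2 = 0.139.

0.139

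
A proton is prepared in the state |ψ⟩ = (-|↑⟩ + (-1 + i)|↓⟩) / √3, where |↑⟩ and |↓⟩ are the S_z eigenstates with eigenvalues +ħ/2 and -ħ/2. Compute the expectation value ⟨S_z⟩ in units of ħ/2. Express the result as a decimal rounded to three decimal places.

-0.333

⟨σ_z⟩ = |a|² - |b|² divided by |a|²+|b|², with a, b the |↑⟩, |↓⟩ amplitudes.
= (1 - 2)/3 = -1/3.
⟨S_z⟩ = (ħ/2)·⟨σ_z⟩.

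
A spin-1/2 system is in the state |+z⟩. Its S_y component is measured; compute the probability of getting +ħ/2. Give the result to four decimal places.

In the S_z basis, |+z⟩ = |↑⟩ and |+y⟩ = (|↑⟩ + i|↓⟩)/√2.
|⟨+y|+z⟩|² = 1/2.

0.5000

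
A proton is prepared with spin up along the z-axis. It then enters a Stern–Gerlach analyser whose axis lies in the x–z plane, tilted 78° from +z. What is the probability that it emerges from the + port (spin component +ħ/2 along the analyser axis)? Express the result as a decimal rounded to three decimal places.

For spin-½, the probability of finding spin-up along an axis at angle θ to the initial spin direction is cos²(θ/2); spin-down is sin²(θ/2).
θ = 78°, so P = cos²(39°) ≈ 0.604.

0.604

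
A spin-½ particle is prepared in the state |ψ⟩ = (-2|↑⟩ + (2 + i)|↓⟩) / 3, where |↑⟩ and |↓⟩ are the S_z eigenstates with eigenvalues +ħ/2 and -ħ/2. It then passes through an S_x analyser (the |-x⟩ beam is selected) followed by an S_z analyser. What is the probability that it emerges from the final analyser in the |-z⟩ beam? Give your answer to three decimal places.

0.472

First analyser (S_x): P(|-x⟩) = |⟨-x|ψ⟩|² = 17/18.
After stage 1 the state is |-x⟩; P(|-z⟩) = |⟨-z|-x⟩|² = 1/2.
Joint probability = 17/18 × 1/2 = 0.472.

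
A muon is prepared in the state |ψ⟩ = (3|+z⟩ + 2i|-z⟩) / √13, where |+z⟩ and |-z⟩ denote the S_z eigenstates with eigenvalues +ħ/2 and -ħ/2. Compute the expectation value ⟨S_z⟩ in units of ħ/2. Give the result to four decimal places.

⟨σ_z⟩ = |a|² - |b|² divided by |a|²+|b|², with a, b the |+z⟩, |-z⟩ amplitudes.
= (9 - 4)/13 = 5/13.
⟨S_z⟩ = (ħ/2)·⟨σ_z⟩.

0.3846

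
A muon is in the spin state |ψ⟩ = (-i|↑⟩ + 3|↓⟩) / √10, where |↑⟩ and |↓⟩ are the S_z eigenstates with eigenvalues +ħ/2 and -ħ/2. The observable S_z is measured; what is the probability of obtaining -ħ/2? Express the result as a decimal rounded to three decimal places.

The -ħ/2 outcome corresponds to |↓⟩. Its amplitude in |ψ⟩ is 3/√10.
P = |3|² / 10 = 9/10.

0.900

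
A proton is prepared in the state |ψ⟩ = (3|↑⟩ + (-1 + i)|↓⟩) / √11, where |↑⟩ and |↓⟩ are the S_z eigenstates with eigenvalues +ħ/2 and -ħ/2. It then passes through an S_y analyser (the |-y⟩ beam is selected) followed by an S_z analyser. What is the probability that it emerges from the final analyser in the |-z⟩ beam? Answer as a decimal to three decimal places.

First analyser (S_y): P(|-y⟩) = |⟨-y|ψ⟩|² = 5/22.
After stage 1 the state is |-y⟩; P(|-z⟩) = |⟨-z|-y⟩|² = 1/2.
Joint probability = 5/22 × 1/2 = 0.114.

0.114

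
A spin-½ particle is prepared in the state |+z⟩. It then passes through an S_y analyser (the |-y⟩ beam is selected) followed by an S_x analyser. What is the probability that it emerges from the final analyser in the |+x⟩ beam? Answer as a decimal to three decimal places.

0.250

First analyser (S_y): from |+z⟩, P(|-y⟩) = 1/2.
After stage 1 the state is |-y⟩; P(|+x⟩) = |⟨+x|-y⟩|² = 1/2.
Joint probability = 1/2 × 1/2 = 0.250.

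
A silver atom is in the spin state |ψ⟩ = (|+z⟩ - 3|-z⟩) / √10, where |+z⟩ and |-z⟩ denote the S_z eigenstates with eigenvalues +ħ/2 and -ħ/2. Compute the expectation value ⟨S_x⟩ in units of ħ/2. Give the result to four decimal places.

-0.6000

⟨σ_x⟩ = 2 Re(a* b)/(|a|²+|b|²) with a = 1, b = -3.
a* b = -3, so ⟨σ_x⟩ = -6/10.
⟨S_x⟩ = (ħ/2)·⟨σ_x⟩.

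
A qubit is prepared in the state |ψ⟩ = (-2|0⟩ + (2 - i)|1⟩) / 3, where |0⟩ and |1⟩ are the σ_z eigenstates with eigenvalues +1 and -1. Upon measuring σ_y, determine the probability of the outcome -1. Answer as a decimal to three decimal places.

0.278

|-y⟩ = (|0⟩ - i|1⟩)/√2, so ⟨-y|ψ⟩ = (-1 + 2i) / (√2·3).
P = |-1 + 2i|² / 18 = 5/18.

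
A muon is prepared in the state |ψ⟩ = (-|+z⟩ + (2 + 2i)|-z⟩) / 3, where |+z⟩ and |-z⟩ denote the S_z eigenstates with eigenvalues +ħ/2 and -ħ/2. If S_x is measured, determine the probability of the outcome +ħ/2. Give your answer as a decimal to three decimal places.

0.278

|+x⟩ = (|+z⟩ + |-z⟩)/√2, so ⟨+x|ψ⟩ = (1 + 2i) / (√2·3).
P = |1 + 2i|² / 18 = 5/18.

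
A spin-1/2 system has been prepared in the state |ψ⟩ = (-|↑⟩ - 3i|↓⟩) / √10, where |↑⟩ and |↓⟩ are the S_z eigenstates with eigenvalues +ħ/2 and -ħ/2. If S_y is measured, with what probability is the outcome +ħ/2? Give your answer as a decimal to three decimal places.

0.800

|+y⟩ = (|↑⟩ + i|↓⟩)/√2, so ⟨+y|ψ⟩ = (-4) / (√2·√10).
P = |-4|² / 20 = 16/20.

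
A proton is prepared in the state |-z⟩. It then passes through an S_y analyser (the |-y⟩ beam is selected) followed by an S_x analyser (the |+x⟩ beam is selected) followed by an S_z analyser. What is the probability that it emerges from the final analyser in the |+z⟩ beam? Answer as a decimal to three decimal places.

0.125

First analyser (S_y): from |-z⟩, P(|-y⟩) = 1/2.
After stage 1 the state is |-y⟩; P(|+x⟩) = |⟨+x|-y⟩|² = 1/2.
After stage 2 the state is |+x⟩; P(|+z⟩) = |⟨+z|+x⟩|² = 1/2.
Joint probability = 1/2 × 1/2 × 1/2 = 0.125.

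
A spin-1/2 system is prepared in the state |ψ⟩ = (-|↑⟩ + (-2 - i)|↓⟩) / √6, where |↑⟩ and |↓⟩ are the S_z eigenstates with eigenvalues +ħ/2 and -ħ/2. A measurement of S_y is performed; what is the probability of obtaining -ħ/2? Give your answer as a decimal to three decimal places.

|-y⟩ = (|↑⟩ - i|↓⟩)/√2, so ⟨-y|ψ⟩ = (-2i) / (√2·√6).
P = |-2i|² / 12 = 4/12.

0.333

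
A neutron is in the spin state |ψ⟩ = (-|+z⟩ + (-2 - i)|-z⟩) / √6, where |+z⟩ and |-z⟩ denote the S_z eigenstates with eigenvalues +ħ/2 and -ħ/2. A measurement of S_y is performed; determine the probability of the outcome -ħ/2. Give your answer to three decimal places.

0.333

|-y⟩ = (|+z⟩ - i|-z⟩)/√2, so ⟨-y|ψ⟩ = (-2i) / (√2·√6).
P = |-2i|² / 12 = 4/12.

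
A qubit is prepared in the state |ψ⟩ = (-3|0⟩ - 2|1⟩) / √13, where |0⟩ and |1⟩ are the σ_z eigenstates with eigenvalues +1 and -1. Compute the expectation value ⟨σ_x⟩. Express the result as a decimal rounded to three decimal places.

⟨σ_x⟩ = 2 Re(a* b)/(|a|²+|b|²) with a = -3, b = -2.
a* b = 6, so ⟨σ_x⟩ = 12/13.

0.923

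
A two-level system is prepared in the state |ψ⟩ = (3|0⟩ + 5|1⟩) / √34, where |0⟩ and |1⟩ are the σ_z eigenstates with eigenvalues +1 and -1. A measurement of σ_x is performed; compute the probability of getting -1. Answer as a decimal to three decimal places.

0.059

|-x⟩ = (|0⟩ - |1⟩)/√2, so ⟨-x|ψ⟩ = (-2) / (√2·√34).
P = |-2|² / 68 = 4/68.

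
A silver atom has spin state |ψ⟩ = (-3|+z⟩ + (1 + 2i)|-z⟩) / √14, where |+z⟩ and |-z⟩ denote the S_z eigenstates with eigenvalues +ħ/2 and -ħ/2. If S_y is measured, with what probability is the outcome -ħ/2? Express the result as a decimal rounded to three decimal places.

0.929

|-y⟩ = (|+z⟩ - i|-z⟩)/√2, so ⟨-y|ψ⟩ = (-5 + i) / (√2·√14).
P = |-5 + i|² / 28 = 26/28.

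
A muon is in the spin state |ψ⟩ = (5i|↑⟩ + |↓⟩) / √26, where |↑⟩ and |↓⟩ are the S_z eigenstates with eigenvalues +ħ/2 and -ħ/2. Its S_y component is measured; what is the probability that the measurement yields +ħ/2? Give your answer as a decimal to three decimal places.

|+y⟩ = (|↑⟩ + i|↓⟩)/√2, so ⟨+y|ψ⟩ = (4i) / (√2·√26).
P = |4i|² / 52 = 16/52.

0.308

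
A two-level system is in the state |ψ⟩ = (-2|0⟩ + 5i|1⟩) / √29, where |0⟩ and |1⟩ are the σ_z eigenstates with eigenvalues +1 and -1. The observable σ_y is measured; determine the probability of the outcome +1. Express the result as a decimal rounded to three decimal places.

|+y⟩ = (|0⟩ + i|1⟩)/√2, so ⟨+y|ψ⟩ = (3) / (√2·√29).
P = |3|² / 58 = 9/58.

0.155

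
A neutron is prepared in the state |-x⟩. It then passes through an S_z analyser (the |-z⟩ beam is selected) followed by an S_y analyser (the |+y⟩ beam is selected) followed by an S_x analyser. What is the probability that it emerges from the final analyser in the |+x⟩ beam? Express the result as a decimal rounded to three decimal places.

0.125

First analyser (S_z): from |-x⟩, P(|-z⟩) = 1/2.
After stage 1 the state is |-z⟩; P(|+y⟩) = |⟨+y|-z⟩|² = 1/2.
After stage 2 the state is |+y⟩; P(|+x⟩) = |⟨+x|+y⟩|² = 1/2.
Joint probability = 1/2 × 1/2 × 1/2 = 0.125.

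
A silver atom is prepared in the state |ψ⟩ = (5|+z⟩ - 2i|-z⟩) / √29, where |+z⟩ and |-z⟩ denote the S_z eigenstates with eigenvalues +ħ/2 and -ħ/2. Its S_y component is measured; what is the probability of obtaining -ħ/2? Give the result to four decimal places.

|-y⟩ = (|+z⟩ - i|-z⟩)/√2, so ⟨-y|ψ⟩ = (7) / (√2·√29).
P = |7|² / 58 = 49/58.

0.8448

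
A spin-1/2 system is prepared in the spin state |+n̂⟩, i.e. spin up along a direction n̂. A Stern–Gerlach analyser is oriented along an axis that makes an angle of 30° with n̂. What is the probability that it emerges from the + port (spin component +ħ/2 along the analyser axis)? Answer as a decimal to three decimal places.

For spin-½, the probability of finding spin-up along an axis at angle θ to the initial spin direction is cos²(θ/2); spin-down is sin²(θ/2).
θ = 30°, so P = cos²(15°) ≈ 0.933.

0.933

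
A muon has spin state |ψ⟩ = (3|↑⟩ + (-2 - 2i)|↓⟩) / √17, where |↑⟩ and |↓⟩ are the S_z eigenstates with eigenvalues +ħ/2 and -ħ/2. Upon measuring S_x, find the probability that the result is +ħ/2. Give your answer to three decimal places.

|+x⟩ = (|↑⟩ + |↓⟩)/√2, so ⟨+x|ψ⟩ = (1 - 2i) / (√2·√17).
P = |1 - 2i|² / 34 = 5/34.

0.147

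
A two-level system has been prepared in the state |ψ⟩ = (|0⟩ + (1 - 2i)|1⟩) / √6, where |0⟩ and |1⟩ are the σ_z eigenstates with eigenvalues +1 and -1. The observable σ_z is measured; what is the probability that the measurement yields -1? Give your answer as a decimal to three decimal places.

The -1 outcome corresponds to |1⟩. Its amplitude in |ψ⟩ is (1 - 2i)/√6.
P = |1 - 2i|² / 6 = 5/6.

0.833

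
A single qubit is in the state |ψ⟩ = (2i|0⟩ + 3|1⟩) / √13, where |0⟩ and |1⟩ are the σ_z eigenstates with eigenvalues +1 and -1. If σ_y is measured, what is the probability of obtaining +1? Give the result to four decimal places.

|+y⟩ = (|0⟩ + i|1⟩)/√2, so ⟨+y|ψ⟩ = (-i) / (√2·√13).
P = |-i|² / 26 = 1/26.

0.0385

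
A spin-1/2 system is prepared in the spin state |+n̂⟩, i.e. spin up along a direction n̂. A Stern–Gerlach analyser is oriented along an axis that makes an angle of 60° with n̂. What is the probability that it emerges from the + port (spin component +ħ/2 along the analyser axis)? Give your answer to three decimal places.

For spin-½, the probability of finding spin-up along an axis at angle θ to the initial spin direction is cos²(θ/2); spin-down is sin²(θ/2).
θ = 60°, so P = cos²(30°) ≈ 0.750.

0.750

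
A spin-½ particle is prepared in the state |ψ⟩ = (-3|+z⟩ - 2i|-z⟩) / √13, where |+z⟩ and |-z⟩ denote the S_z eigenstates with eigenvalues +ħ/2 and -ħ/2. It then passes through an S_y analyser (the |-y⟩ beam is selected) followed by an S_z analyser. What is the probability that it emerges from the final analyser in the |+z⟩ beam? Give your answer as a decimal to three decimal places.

First analyser (S_y): P(|-y⟩) = |⟨-y|ψ⟩|² = 1/26.
After stage 1 the state is |-y⟩; P(|+z⟩) = |⟨+z|-y⟩|² = 1/2.
Joint probability = 1/26 × 1/2 = 0.019.

0.019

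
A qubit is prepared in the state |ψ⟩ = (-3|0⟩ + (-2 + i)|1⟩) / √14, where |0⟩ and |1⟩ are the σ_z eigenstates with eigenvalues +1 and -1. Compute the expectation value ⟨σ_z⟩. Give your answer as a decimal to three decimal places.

⟨σ_z⟩ = |a|² - |b|² divided by |a|²+|b|², with a, b the |0⟩, |1⟩ amplitudes.
= (9 - 5)/14 = 4/14.

0.286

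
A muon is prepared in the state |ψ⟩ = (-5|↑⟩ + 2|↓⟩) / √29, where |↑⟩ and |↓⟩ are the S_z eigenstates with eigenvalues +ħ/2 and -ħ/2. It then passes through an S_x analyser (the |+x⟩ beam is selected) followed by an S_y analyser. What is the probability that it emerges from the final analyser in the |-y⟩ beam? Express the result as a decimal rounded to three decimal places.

0.078

First analyser (S_x): P(|+x⟩) = |⟨+x|ψ⟩|² = 9/58.
After stage 1 the state is |+x⟩; P(|-y⟩) = |⟨-y|+x⟩|² = 1/2.
Joint probability = 9/58 × 1/2 = 0.078.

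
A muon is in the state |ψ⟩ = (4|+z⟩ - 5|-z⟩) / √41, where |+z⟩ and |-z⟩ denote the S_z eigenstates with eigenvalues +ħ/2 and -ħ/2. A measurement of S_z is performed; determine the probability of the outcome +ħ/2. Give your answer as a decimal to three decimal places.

The +ħ/2 outcome corresponds to |+z⟩. Its amplitude in |ψ⟩ is 4/√41.
P = |4|² / 41 = 16/41.

0.390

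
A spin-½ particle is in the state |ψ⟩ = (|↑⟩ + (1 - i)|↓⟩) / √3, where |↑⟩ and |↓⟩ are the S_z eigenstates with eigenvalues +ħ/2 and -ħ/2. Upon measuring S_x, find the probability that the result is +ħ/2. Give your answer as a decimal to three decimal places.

|+x⟩ = (|↑⟩ + |↓⟩)/√2, so ⟨+x|ψ⟩ = (2 - i) / (√2·√3).
P = |2 - i|² / 6 = 5/6.

0.833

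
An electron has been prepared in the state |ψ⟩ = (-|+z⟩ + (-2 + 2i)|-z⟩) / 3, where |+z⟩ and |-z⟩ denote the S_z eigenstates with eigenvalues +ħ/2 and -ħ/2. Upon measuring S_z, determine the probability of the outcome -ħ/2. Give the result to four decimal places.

The -ħ/2 outcome corresponds to |-z⟩. Its amplitude in |ψ⟩ is (-2 + 2i)/3.
P = |-2 + 2i|² / 9 = 8/9.

0.8889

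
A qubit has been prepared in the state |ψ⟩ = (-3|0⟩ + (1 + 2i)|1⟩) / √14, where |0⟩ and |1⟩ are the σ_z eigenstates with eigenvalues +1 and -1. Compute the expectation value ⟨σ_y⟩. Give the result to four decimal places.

-0.8571

⟨σ_y⟩ = 2 Im(a* b)/(|a|²+|b|²) with a = -3, b = (1 + 2i).
a* b = (-3 - 6i), so ⟨σ_y⟩ = -12/14.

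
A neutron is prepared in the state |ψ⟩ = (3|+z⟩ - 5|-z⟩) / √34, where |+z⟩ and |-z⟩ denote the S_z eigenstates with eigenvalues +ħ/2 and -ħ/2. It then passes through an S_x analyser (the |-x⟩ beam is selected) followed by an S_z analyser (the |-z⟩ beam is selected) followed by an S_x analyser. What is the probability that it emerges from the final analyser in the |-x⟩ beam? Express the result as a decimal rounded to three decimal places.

First analyser (S_x): P(|-x⟩) = |⟨-x|ψ⟩|² = 64/68.
After stage 1 the state is |-x⟩; P(|-z⟩) = |⟨-z|-x⟩|² = 1/2.
After stage 2 the state is |-z⟩; P(|-x⟩) = |⟨-x|-z⟩|² = 1/2.
Joint probability = 64/68 × 1/2 × 1/2 = 0.235.

0.235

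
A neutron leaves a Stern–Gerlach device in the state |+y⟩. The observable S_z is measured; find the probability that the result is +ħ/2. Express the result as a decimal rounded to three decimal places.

0.500

In the S_z basis, |+y⟩ = (|+z⟩ + i|-z⟩)/√2 and |+z⟩ = |+z⟩.
|⟨+z|+y⟩|² = 1/2.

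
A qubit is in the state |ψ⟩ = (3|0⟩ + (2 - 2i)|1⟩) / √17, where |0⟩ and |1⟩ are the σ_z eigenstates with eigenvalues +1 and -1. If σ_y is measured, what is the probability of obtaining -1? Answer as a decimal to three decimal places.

|-y⟩ = (|0⟩ - i|1⟩)/√2, so ⟨-y|ψ⟩ = (5 + 2i) / (√2·√17).
P = |5 + 2i|² / 34 = 29/34.

0.853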